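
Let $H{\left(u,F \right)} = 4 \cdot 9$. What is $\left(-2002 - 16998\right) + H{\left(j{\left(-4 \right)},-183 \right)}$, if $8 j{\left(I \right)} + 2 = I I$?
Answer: $-18964$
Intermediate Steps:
$j{\left(I \right)} = - \frac{1}{4} + \frac{I^{2}}{8}$ ($j{\left(I \right)} = - \frac{1}{4} + \frac{I I}{8} = - \frac{1}{4} + \frac{I^{2}}{8}$)
$H{\left(u,F \right)} = 36$
$\left(-2002 - 16998\right) + H{\left(j{\left(-4 \right)},-183 \right)} = \left(-2002 - 16998\right) + 36 = -19000 + 36 = -18964$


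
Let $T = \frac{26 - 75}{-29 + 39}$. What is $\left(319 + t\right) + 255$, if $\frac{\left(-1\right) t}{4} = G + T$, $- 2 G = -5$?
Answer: $\frac{2918}{5} \approx 583.6$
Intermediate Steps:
$G = \frac{5}{2}$ ($G = \left(- \frac{1}{2}\right) \left(-5\right) = \frac{5}{2} \approx 2.5$)
$T = - \frac{49}{10} \approx -4.9$
$t = \frac{48}{5}$ ($t = - 4 \left(\frac{5}{2} - \frac{49}{10}\right) = \left(-4\right) \left(- \frac{12}{5}\right) = \frac{48}{5} \approx 9.6$)
$\left(319 + t\right) + 255 = \left(319 + \frac{48}{5}\right) + 255 = \frac{1643}{5} + 255 = \frac{2918}{5}$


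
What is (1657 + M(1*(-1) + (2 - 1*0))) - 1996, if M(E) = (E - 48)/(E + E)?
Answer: -725/2 ≈ -362.50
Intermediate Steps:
M(E) = (-48 + E)/(2*E) (M(E) = (-48 + E)/((2*E)) = (-48 + E)*(1/(2*E)) = (-48 + E)/(2*E))
(1657 + M(1*(-1) + (2 - 1*0))) - 1996 = (1657 + (-48 + (1*(-1) + (2 - 1*0)))/(2*(1*(-1) + (2 - 1*0)))) - 1996 = (1657 + (-48 + (-1 + (2 + 0)))/(2*(-1 + (2 + 0)))) - 1996 = (1657 + (-48 + (-1 + 2))/(2*(-1 + 2))) - 1996 = (1657 + (½)*(-48 + 1)/1) - 1996 = (1657 + (½)*1*(-47)) - 1996 = (1657 - 47/2) - 1996 = 3267/2 - 1996 = -725/2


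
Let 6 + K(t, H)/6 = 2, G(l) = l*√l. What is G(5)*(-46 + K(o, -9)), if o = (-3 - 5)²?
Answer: -350*√5 ≈ -782.62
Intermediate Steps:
G(l) = l^(3/2)
o = 64 (o = (-8)² = 64)
K(t, H) = -24 (K(t, H) = -36 + 6*2 = -36 + 12 = -24)
G(5)*(-46 + K(o, -9)) = 5^(3/2)*(-46 - 24) = (5*√5)*(-70) = -350*√5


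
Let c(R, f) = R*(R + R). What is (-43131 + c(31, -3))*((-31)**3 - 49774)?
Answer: 3278794085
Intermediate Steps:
c(R, f) = 2*R**2 (c(R, f) = R*(2*R) = 2*R**2)
(-43131 + c(31, -3))*((-31)**3 - 49774) = (-43131 + 2*31**2)*((-31)**3 - 49774) = (-43131 + 2*961)*(-29791 - 49774) = (-43131 + 1922)*(-79565) = -41209*(-79565) = 3278794085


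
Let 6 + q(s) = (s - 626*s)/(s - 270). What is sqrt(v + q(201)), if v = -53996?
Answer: I*sqrt(27603933)/23 ≈ 228.43*I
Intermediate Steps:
q(s) = -6 - 625*s/(-270 + s) (q(s) = -6 + (s - 626*s)/(s - 270) = -6 + (-625*s)/(-270 + s) = -6 - 625*s/(-270 + s))
sqrt(v + q(201)) = sqrt(-53996 + (1620 - 631*201)/(-270 + 201)) = sqrt(-53996 + (1620 - 126831)/(-69)) = sqrt(-53996 - 1/69*(-125211)) = sqrt(-53996 + 41737/23) = sqrt(-1200171/23) = I*sqrt(27603933)/23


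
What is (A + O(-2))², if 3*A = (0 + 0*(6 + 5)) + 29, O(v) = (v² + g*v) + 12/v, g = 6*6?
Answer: 37249/9 ≈ 4138.8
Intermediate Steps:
g = 36
O(v) = v² + 12/v + 36*v (O(v) = (v² + 36*v) + 12/v = v² + 12/v + 36*v)
A = 29/3 (A = ((0 + 0*(6 + 5)) + 29)/3 = ((0 + 0*11) + 29)/3 = ((0 + 0) + 29)/3 = (0 + 29)/3 = (⅓)*29 = 29/3 ≈ 9.6667)
(A + O(-2))² = (29/3 + (12 + (-2)²*(36 - 2))/(-2))² = (29/3 - (12 + 4*34)/2)² = (29/3 - (12 + 136)/2)² = (29/3 - ½*148)² = (29/3 - 74)² = (-193/3)² = 37249/9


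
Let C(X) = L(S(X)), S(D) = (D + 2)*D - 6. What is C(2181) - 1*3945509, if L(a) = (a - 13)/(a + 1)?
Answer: -9392514578979/2380559 ≈ -3.9455e+6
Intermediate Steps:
S(D) = -6 + D*(2 + D) (S(D) = (2 + D)*D - 6 = D*(2 + D) - 6 = -6 + D*(2 + D))
L(a) = (-13 + a)/(1 + a)
C(X) = (-19 + X**2 + 2*X)/(-5 + X**2 + 2*X) (C(X) = (-13 + (-6 + X**2 + 2*X))/(1 + (-6 + X**2 + 2*X)) = (-19 + X**2 + 2*X)/(-5 + X**2 + 2*X))
C(2181) - 1*3945509 = (-19 + 2181**2 + 2*2181)/(-5 + 2181**2 + 2*2181) - 1*3945509 = (-19 + 4756761 + 4362)/(-5 + 4756761 + 4362) - 3945509 = 4761104/4761118 - 3945509 = (1/4761118)*4761104 - 3945509 = 2380552/2380559 - 3945509 = -9392514578979/2380559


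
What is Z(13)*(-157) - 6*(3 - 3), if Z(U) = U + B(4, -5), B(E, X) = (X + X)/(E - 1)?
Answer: -4553/3 ≈ -1517.7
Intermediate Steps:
B(E, X) = 2*X/(-1 + E) (B(E, X) = (2*X)/(-1 + E) = 2*X/(-1 + E))
Z(U) = -10/3 + U (Z(U) = U + 2*(-5)/(-1 + 4) = U + 2*(-5)/3 = U + 2*(-5)*(⅓) = U - 10/3 = -10/3 + U)
Z(13)*(-157) - 6*(3 - 3) = (-10/3 + 13)*(-157) - 6*(3 - 3) = (29/3)*(-157) - 6*0 = -4553/3 + 0 = -4553/3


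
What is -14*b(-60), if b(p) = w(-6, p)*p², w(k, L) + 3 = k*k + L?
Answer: 1360800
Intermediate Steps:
w(k, L) = -3 + L + k² (w(k, L) = -3 + (k*k + L) = -3 + (k² + L) = -3 + (L + k²) = -3 + L + k²)
b(p) = p²*(33 + p) (b(p) = (-3 + p + (-6)²)*p² = (-3 + p + 36)*p² = (33 + p)*p² = p²*(33 + p))
-14*b(-60) = -14*(-60)²*(33 - 60) = -50400*(-27) = -14*(-97200) = 1360800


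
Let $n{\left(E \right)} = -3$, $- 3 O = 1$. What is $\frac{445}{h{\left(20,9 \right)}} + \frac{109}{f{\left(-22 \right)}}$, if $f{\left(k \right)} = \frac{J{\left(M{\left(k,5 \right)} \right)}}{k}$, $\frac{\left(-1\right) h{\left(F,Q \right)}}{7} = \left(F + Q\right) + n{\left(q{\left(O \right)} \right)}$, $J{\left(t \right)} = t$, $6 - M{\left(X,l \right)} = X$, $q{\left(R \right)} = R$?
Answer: $- \frac{8016}{91} \approx -88.088$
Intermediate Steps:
$O = - \frac{1}{3}$ ($O = \left(- \frac{1}{3}\right) 1 = - \frac{1}{3} \approx -0.33333$)
$M{\left(X,l \right)} = 6 - X$
$h{\left(F,Q \right)} = 21 - 7 F - 7 Q$ ($h{\left(F,Q \right)} = - 7 \left(\left(F + Q\right) - 3\right) = - 7 \left(-3 + F + Q\right) = 21 - 7 F - 7 Q$)
$f{\left(k \right)} = \frac{6 - k}{k}$
$\frac{445}{h{\left(20,9 \right)}} + \frac{109}{f{\left(-22 \right)}} = \frac{445}{21 - 140 - 63} + \frac{109}{\frac{1}{-22} \left(6 - -22\right)} = \frac{445}{21 - 140 - 63} + \frac{109}{\left(- \frac{1}{22}\right) \left(6 + 22\right)} = \frac{445}{-182} + \frac{109}{\left(- \frac{1}{22}\right) 28} = 445 \left(- \frac{1}{182}\right) + \frac{109}{- \frac{14}{11}} = - \frac{445}{182} + 109 \left(- \frac{11}{14}\right) = - \frac{445}{182} - \frac{1199}{14} = - \frac{8016}{91}$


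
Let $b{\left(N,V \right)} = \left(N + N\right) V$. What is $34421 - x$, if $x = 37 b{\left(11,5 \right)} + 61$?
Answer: $30290$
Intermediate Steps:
$b{\left(N,V \right)} = 2 N V$
$x = 4131$ ($x = 37 \cdot 2 \cdot 11 \cdot 5 + 61 = 37 \cdot 110 + 61 = 4070 + 61 = 4131$)
$34421 - x = 34421 - 4131 = 30290$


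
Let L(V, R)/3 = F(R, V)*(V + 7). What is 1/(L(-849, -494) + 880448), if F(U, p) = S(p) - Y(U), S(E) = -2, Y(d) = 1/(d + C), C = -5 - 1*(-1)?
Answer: 83/73496079 ≈ 1.1293e-6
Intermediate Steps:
C = -4 (C = -5 + 1 = -4)
Y(d) = 1/(-4 + d) (Y(d) = 1/(d - 4) = 1/(-4 + d))
F(U, p) = -2 - 1/(-4 + U)
L(V, R) = 3*(7 + V)*(7 - 2*R)/(-4 + R) (L(V, R) = 3*(((7 - 2*R)/(-4 + R))*(V + 7)) = 3*(((7 - 2*R)/(-4 + R))*(7 + V)) = 3*((7 + V)*(7 - 2*R)/(-4 + R)) = 3*(7 + V)*(7 - 2*R)/(-4 + R))
1/(L(-849, -494) + 880448) = 1/(-3*(-7 + 2*(-494))*(7 - 849)/(-4 - 494) + 880448) = 1/(-3*(-7 - 988)*(-842)/(-498) + 880448) = 1/(-3*(-1/498)*(-995)*(-842) + 880448) = 1/(418895/83 + 880448) = 1/(73496079/83) = 83/73496079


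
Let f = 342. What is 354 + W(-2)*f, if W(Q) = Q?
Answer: -330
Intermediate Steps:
354 + W(-2)*f = 354 - 2*342 = 354 - 684 = -330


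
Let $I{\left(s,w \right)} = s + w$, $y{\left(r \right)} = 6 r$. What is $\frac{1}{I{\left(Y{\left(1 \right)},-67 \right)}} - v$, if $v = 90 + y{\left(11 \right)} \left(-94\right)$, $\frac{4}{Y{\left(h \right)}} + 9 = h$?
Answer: $\frac{825388}{135} \approx 6114.0$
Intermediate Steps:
$Y{\left(h \right)} = \frac{4}{-9 + h}$
$v = -6114$ ($v = 90 + 6 \cdot 11 \left(-94\right) = 90 + 66 \left(-94\right) = 90 - 6204 = -6114$)
$\frac{1}{I{\left(Y{\left(1 \right)},-67 \right)}} - v = \frac{1}{\frac{4}{-9 + 1} - 67} - -6114 = \frac{1}{\frac{4}{-8} - 67} + 6114 = \frac{1}{4 \left(- \frac{1}{8}\right) - 67} + 6114 = \frac{1}{- \frac{1}{2} - 67} + 6114 = \frac{1}{- \frac{135}{2}} + 6114 = - \frac{2}{135} + 6114 = \frac{825388}{135}$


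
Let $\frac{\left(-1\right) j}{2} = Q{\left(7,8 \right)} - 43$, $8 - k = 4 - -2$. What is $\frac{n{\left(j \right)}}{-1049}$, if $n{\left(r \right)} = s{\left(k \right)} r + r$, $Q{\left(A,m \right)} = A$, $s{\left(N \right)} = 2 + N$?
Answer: $- \frac{360}{1049} \approx -0.34318$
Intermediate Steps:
$k = 2$ ($k = 8 - \left(4 - -2\right) = 8 - \left(4 + 2\right) = 8 - 6 = 2$)
$j = 72$ ($j = - 2 \left(7 - 43\right) = \left(-2\right) \left(-36\right) = 72$)
$n{\left(r \right)} = 5 r$ ($n{\left(r \right)} = \left(2 + 2\right) r + r = 4 r + r = 5 r$)
$\frac{n{\left(j \right)}}{-1049} = \frac{5 \cdot 72}{-1049} = 360 \left(- \frac{1}{1049}\right) = - \frac{360}{1049}$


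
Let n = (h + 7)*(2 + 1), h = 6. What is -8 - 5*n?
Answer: -203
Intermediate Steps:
n = 39 (n = (6 + 7)*(2 + 1) = 13*3 = 39)
-8 - 5*n = -8 - 5*39 = -8 - 195 = -203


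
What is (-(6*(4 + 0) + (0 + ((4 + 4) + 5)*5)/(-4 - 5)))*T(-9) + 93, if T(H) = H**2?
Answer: -1266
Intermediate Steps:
(-(6*(4 + 0) + (0 + ((4 + 4) + 5)*5)/(-4 - 5)))*T(-9) + 93 = -(6*(4 + 0) + (0 + ((4 + 4) + 5)*5)/(-4 - 5))*(-9)**2 + 93 = -(6*4 + (0 + (8 + 5)*5)/(-9))*81 + 93 = -(24 + (0 + 13*5)*(-1/9))*81 + 93 = -(24 + (0 + 65)*(-1/9))*81 + 93 = -(24 + 65*(-1/9))*81 + 93 = -(24 - 65/9)*81 + 93 = -1*151/9*81 + 93 = -151/9*81 + 93 = -1359 + 93 = -1266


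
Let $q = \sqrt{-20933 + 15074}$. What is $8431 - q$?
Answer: $8431 - 3 i \sqrt{651} \approx 8431.0 - 76.544 i$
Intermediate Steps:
$q = 3 i \sqrt{651}$ ($q = \sqrt{-5859} = 3 i \sqrt{651} \approx 76.544 i$)
$8431 - q = 8431 - 3 i \sqrt{651}$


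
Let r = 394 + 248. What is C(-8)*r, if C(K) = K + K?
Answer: -10272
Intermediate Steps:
r = 642
C(K) = 2*K
C(-8)*r = (2*(-8))*642 = -16*642 = -10272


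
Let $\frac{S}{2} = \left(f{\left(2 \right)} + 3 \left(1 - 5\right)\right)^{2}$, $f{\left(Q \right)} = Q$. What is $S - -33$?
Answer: $233$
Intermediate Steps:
$S = 200$ ($S = 2 \left(2 + 3 \left(1 - 5\right)\right)^{2} = 2 \left(2 + 3 \left(-4\right)\right)^{2} = 2 \left(2 - 12\right)^{2} = 2 \left(-10\right)^{2} = 2 \cdot 100 = 200$)
$S - -33 = 200 - -33 = 200 + 33 = 233$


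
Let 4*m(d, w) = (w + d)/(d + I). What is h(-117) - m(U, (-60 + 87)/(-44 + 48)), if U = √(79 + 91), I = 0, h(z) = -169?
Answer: -677/4 - 27*√170/2720 ≈ -169.38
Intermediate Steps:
U = √170 ≈ 13.038
m(d, w) = (d + w)/(4*d) (m(d, w) = ((w + d)/(d + 0))/4 = ((d + w)/d)/4 = (d + w)/(4*d))
h(-117) - m(U, (-60 + 87)/(-44 + 48)) = -169 - (√170 + (-60 + 87)/(-44 + 48))/(4*(√170)) = -169 - √170/170*(√170 + 27/4)/4 = -169 - √170/170*(27/4 + √170)/4 = -169 - √170*(27/4 + √170)/680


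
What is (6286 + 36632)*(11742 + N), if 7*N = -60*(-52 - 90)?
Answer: 3893263452/7 ≈ 5.5618e+8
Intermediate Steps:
N = 8520/7 (N = (-60*(-52 - 90))/7 = (-60*(-142))/7 = (⅐)*8520 = 8520/7 ≈ 1217.1)
(6286 + 36632)*(11742 + N) = (6286 + 36632)*(11742 + 8520/7) = 42918*(90714/7) = 3893263452/7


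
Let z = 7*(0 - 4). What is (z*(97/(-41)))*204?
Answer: 554064/41 ≈ 13514.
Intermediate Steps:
z = -28 (z = 7*(-4) = -28)
(z*(97/(-41)))*204 = -2716/(-41)*204 = -2716*(-1)/41*204 = -28*(-97/41)*204 = (2716/41)*204 = 554064/41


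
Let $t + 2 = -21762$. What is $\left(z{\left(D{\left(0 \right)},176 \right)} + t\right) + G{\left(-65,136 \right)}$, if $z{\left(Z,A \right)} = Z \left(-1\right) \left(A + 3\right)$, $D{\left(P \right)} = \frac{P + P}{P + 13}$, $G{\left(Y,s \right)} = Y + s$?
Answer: $-21693$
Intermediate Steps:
$D{\left(P \right)} = \frac{2 P}{13 + P}$
$t = -21764$ ($t = -2 - 21762 = -21764$)
$z{\left(Z,A \right)} = - Z \left(3 + A\right)$
$\left(z{\left(D{\left(0 \right)},176 \right)} + t\right) + G{\left(-65,136 \right)} = \left(- 2 \cdot 0 \frac{1}{13 + 0} \left(3 + 176\right) - 21764\right) + \left(-65 + 136\right) = \left(\left(-1\right) 2 \cdot 0 \cdot \frac{1}{13} \cdot 179 - 21764\right) + 71 = \left(\left(-1\right) 0 \cdot 179 - 21764\right) + 71 = \left(0 - 21764\right) + 71 = -21764 + 71 = -21693$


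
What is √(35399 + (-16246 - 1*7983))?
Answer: √11170 ≈ 105.69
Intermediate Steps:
√(35399 + (-16246 - 1*7983)) = √(35399 + (-16246 - 7983)) = √(35399 - 24229) = √11170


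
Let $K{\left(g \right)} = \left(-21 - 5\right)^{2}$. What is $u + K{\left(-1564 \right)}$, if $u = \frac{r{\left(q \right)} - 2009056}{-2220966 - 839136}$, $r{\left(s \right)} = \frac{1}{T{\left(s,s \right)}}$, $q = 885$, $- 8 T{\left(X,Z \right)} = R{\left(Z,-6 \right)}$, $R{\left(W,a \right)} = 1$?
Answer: $\frac{345106336}{510017} \approx 676.66$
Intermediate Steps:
$T{\left(X,Z \right)} = - \frac{1}{8}$ ($T{\left(X,Z \right)} = \left(- \frac{1}{8}\right) 1 = - \frac{1}{8}$)
$K{\left(g \right)} = 676$ ($K{\left(g \right)} = \left(-26\right)^{2} = 676$)
$r{\left(s \right)} = -8$ ($r{\left(s \right)} = \frac{1}{- \frac{1}{8}} = -8$)
$u = \frac{334844}{510017}$ ($u = \frac{-8 - 2009056}{-2220966 - 839136} = - \frac{2009064}{-3060102} = \left(-2009064\right) \left(- \frac{1}{3060102}\right) = \frac{334844}{510017} \approx 0.65654$)
$u + K{\left(-1564 \right)} = \frac{334844}{510017} + 676 = \frac{345106336}{510017}$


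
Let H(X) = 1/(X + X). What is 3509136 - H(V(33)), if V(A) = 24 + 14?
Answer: 266694335/76 ≈ 3.5091e+6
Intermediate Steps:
V(A) = 38
H(X) = 1/(2*X)
3509136 - H(V(33)) = 3509136 - 1/(2*38) = 3509136 - 1*1/76 = 3509136 - 1/76 = 266694335/76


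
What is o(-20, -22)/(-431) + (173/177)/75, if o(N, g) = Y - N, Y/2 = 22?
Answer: -775037/5721525 ≈ -0.13546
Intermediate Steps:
Y = 44 (Y = 2*22 = 44)
o(N, g) = 44 - N
o(-20, -22)/(-431) + (173/177)/75 = (44 - 1*(-20))/(-431) + (173/177)/75 = (44 + 20)*(-1/431) + (173*(1/177))*(1/75) = 64*(-1/431) + (173/177)*(1/75) = -64/431 + 173/13275 = -775037/5721525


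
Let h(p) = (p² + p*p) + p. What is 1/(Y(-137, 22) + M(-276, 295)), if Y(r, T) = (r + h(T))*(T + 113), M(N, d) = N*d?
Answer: 1/33735 ≈ 2.9643e-5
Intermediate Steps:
h(p) = p + 2*p² (h(p) = (p² + p²) + p = 2*p² + p = p + 2*p²)
Y(r, T) = (113 + T)*(r + T*(1 + 2*T)) (Y(r, T) = (r + T*(1 + 2*T))*(T + 113) = (r + T*(1 + 2*T))*(113 + T) = (113 + T)*(r + T*(1 + 2*T)))
1/(Y(-137, 22) + M(-276, 295)) = 1/((2*22³ + 113*22 + 113*(-137) + 227*22² + 22*(-137)) - 276*295) = 1/((2*10648 + 2486 - 15481 + 227*484 - 3014) - 81420) = 1/((21296 + 2486 - 15481 + 109868 - 3014) - 81420) = 1/(115155 - 81420) = 1/33735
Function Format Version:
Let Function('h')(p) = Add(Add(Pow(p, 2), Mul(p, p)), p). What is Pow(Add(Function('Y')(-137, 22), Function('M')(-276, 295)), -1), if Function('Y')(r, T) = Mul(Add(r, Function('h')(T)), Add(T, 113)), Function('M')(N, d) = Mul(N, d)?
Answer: Rational(1, 33735) ≈ 2.9643e-5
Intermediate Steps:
Function('h')(p) = Add(p, Mul(2, Pow(p, 2))) (Function('h')(p) = Add(Add(Pow(p, 2), Pow(p, 2)), p) = Add(Mul(2, Pow(p, 2)), p) = Add(p, Mul(2, Pow(p, 2))))
Function('Y')(r, T) = Mul(Add(113, T), Add(r, Mul(T, Add(1, Mul(2, T))))) (Function('Y')(r, T) = Mul(Add(r, Mul(T, Add(1, Mul(2, T)))), Add(T, 113)) = Mul(Add(r, Mul(T, Add(1, Mul(2, T)))), Add(113, T)) = Mul(Add(113, T), Add(r, Mul(T, Add(1, Mul(2, T))))))
Pow(Add(Function('Y')(-137, 22), Function('M')(-276, 295)), -1) = Pow(Add(Add(Mul(2, Pow(22, 3)), Mul(113, 22), Mul(113, -137), Mul(227, Pow(22, 2)), Mul(22, -137)), Mul(-276, 295)), -1) = Pow(Add(Add(Mul(2, 10648), 2486, -15481, Mul(227, 484), -3014), -81420), -1) = Pow(Add(Add(21296, 2486, -15481, 109868, -3014), -81420), -1) = Pow(Add(115155, -81420), -1) = Pow(33735, -1) = Rational(1, 33735)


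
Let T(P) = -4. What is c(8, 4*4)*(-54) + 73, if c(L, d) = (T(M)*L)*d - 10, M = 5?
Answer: 28261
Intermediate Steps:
c(L, d) = -10 - 4*L*d (c(L, d) = (-4*L)*d - 10 = -4*L*d - 10 = -10 - 4*L*d)
c(8, 4*4)*(-54) + 73 = (-10 - 4*8*4*4)*(-54) + 73 = (-10 - 4*8*16)*(-54) + 73 = (-10 - 512)*(-54) + 73 = -522*(-54) + 73 = 28188 + 73 = 28261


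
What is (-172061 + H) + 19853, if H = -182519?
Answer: -334727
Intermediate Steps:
(-172061 + H) + 19853 = (-172061 - 182519) + 19853 = -354580 + 19853 = -334727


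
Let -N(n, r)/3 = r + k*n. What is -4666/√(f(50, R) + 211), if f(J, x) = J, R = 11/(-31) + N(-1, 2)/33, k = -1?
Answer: -4666*√29/87 ≈ -288.82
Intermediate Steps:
N(n, r) = -3*r + 3*n (N(n, r) = -3*(r - n) = -3*r + 3*n)
R = -214/341 (R = 11/(-31) + (-3*2 + 3*(-1))/33 = 11*(-1/31) + (-6 - 3)*(1/33) = -11/31 - 9*1/33 = -11/31 - 3/11 = -214/341 ≈ -0.62757)
-4666/√(f(50, R) + 211) = -4666/√(50 + 211) = -4666*√29/87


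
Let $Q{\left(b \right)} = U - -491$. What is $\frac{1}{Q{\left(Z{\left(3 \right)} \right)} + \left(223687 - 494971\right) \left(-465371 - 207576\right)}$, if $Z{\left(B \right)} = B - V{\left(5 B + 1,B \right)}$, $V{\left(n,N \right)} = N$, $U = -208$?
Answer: $\frac{1}{182559754231} \approx 5.4777 \cdot 10^{-12}$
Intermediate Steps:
$Z{\left(B \right)} = 0$ ($Z{\left(B \right)} = B - B = 0$)
$Q{\left(b \right)} = 283$ ($Q{\left(b \right)} = -208 - -491 = -208 + 491 = 283$)
$\frac{1}{Q{\left(Z{\left(3 \right)} \right)} + \left(223687 - 494971\right) \left(-465371 - 207576\right)} = \frac{1}{283 + \left(223687 - 494971\right) \left(-465371 - 207576\right)} = \frac{1}{283 - -182559753948} = \frac{1}{283 + 182559753948} = \frac{1}{182559754231}$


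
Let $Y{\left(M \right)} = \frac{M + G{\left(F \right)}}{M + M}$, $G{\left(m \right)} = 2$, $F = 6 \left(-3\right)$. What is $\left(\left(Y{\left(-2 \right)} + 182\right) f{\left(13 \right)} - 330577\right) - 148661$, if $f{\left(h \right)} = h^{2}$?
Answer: $-448480$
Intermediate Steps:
$F = -18$
$Y{\left(M \right)} = \frac{2 + M}{2 M}$ ($Y{\left(M \right)} = \frac{M + 2}{M + M} = \frac{2 + M}{2 M}$)
$\left(\left(Y{\left(-2 \right)} + 182\right) f{\left(13 \right)} - 330577\right) - 148661 = \left(\left(\frac{2 - 2}{2 \left(-2\right)} + 182\right) 13^{2} - 330577\right) - 148661 = \left(\left(\frac{1}{2} \left(- \frac{1}{2}\right) 0 + 182\right) 169 - 330577\right) - 148661 = \left(\left(0 + 182\right) 169 - 330577\right) - 148661 = \left(182 \cdot 169 - 330577\right) - 148661 = \left(30758 - 330577\right) - 148661 = -299819 - 148661 = -448480$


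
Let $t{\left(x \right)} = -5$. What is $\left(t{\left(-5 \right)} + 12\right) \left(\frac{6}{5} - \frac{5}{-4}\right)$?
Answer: $\frac{343}{20} \approx 17.15$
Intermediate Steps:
$\left(t{\left(-5 \right)} + 12\right) \left(\frac{6}{5} - \frac{5}{-4}\right) = \left(-5 + 12\right) \left(\frac{6}{5} - \frac{5}{-4}\right) = 7 \left(6 \cdot \frac{1}{5} - - \frac{5}{4}\right) = 7 \left(\frac{6}{5} + \frac{5}{4}\right) = 7 \cdot \frac{49}{20} = \frac{343}{20}$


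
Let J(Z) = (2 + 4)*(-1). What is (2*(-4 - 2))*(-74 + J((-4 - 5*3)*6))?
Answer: 960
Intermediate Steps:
J(Z) = -6 (J(Z) = 6*(-1) = -6)
(2*(-4 - 2))*(-74 + J((-4 - 5*3)*6)) = (2*(-4 - 2))*(-74 - 6) = (2*(-6))*(-80) = -12*(-80) = 960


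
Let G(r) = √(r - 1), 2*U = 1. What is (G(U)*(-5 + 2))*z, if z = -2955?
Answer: 8865*I*√2/2 ≈ 6268.5*I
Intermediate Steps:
U = ½ (U = (½)*1 = ½ ≈ 0.50000)
G(r) = √(-1 + r)
(G(U)*(-5 + 2))*z = (√(-1 + ½)*(-5 + 2))*(-2955) = (√(-½)*(-3))*(-2955) = ((I*√2/2)*(-3))*(-2955) = -3*I*√2/2*(-2955) = 8865*I*√2/2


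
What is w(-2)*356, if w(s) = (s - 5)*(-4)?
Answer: 9968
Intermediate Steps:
w(s) = 20 - 4*s (w(s) = (-5 + s)*(-4) = 20 - 4*s)
w(-2)*356 = (20 - 4*(-2))*356 = (20 + 8)*356 = 28*356 = 9968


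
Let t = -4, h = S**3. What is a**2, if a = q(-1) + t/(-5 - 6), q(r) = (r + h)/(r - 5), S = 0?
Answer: 1225/4356 ≈ 0.28122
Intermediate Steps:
h = 0 (h = 0**3 = 0)
q(r) = r/(-5 + r) (q(r) = (r + 0)/(r - 5) = r/(-5 + r))
a = 35/66 (a = -1/(-5 - 1) - 4/(-5 - 6) = -1/(-6) - 4/(-11) = -1*(-1/6) - 1/11*(-4) = 1/6 + 4/11 = 35/66 ≈ 0.53030)
a**2 = (35/66)**2 = 1225/4356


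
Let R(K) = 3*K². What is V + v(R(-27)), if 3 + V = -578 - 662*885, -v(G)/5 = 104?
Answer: -586971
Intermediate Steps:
v(G) = -520 (v(G) = -5*104 = -520)
V = -586451 (V = -3 + (-578 - 662*885) = -3 + (-578 - 585870) = -3 - 586448 = -586451)
V + v(R(-27)) = -586451 - 520 = -586971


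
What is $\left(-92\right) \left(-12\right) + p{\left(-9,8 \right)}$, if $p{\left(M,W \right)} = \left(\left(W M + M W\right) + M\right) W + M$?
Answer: $-129$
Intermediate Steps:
$p{\left(M,W \right)} = M + W \left(M + 2 M W\right)$ ($p{\left(M,W \right)} = \left(\left(M W + M W\right) + M\right) W + M = \left(2 M W + M\right) W + M = \left(M + 2 M W\right) W + M = W \left(M + 2 M W\right) + M = M + W \left(M + 2 M W\right)$)
$\left(-92\right) \left(-12\right) + p{\left(-9,8 \right)} = \left(-92\right) \left(-12\right) - 9 \left(1 + 8 + 2 \cdot 8^{2}\right) = 1104 - 9 \left(1 + 8 + 2 \cdot 64\right) = 1104 - 9 \left(1 + 8 + 128\right) = 1104 - 1233 = -129$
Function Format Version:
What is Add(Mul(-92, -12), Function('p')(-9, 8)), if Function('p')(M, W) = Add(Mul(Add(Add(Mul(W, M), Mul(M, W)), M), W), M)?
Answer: -129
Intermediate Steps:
Function('p')(M, W) = Add(M, Mul(W, Add(M, Mul(2, M, W)))) (Function('p')(M, W) = Add(Mul(Add(Add(Mul(M, W), Mul(M, W)), M), W), M) = Add(Mul(Add(Mul(2, M, W), M), W), M) = Add(Mul(Add(M, Mul(2, M, W)), W), M) = Add(Mul(W, Add(M, Mul(2, M, W))), M) = Add(M, Mul(W, Add(M, Mul(2, M, W)))))
Add(Mul(-92, -12), Function('p')(-9, 8)) = Add(Mul(-92, -12), Mul(-9, Add(1, 8, Mul(2, Pow(8, 2))))) = Add(1104, Mul(-9, Add(1, 8, Mul(2, 64)))) = Add(1104, Mul(-9, Add(1, 8, 128))) = Add(1104, Mul(-9, 137)) = Add(1104, -1233) = -129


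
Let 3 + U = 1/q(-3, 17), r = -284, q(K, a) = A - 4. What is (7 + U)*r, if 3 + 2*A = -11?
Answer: -12212/11 ≈ -1110.2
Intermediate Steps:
A = -7 (A = -3/2 + (½)*(-11) = -3/2 - 11/2 = -7)
q(K, a) = -11 (q(K, a) = -7 - 4 = -11)
U = -34/11 (U = -3 + 1/(-11) = -3 - 1/11 = -34/11 ≈ -3.0909)
(7 + U)*r = (7 - 34/11)*(-284) = (43/11)*(-284) = -12212/11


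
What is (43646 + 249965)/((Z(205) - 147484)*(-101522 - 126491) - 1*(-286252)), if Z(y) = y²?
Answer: 293611/24046309219 ≈ 1.2210e-5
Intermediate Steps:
(43646 + 249965)/((Z(205) - 147484)*(-101522 - 126491) - 1*(-286252)) = (43646 + 249965)/((205² - 147484)*(-101522 - 126491) - 1*(-286252)) = 293611/((42025 - 147484)*(-228013) + 286252) = 293611/(-105459*(-228013) + 286252) = 293611/(24046022967 + 286252) = 293611/24046309219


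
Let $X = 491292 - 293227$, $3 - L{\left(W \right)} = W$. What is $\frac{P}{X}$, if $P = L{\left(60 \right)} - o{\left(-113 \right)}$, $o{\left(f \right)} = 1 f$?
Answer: $\frac{8}{28295} \approx 0.00028274$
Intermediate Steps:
$o{\left(f \right)} = f$
$L{\left(W \right)} = 3 - W$
$P = 56$ ($P = \left(3 - 60\right) - -113 = \left(3 - 60\right) + 113 = -57 + 113 = 56$)
$X = 198065$ ($X = 491292 - 293227 = 198065$)
$\frac{P}{X} = \frac{56}{198065} = 56 \cdot \frac{1}{198065} = \frac{8}{28295}$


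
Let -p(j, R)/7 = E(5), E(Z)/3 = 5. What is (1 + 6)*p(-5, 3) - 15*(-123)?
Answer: 1110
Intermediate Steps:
E(Z) = 15 (E(Z) = 3*5 = 15)
p(j, R) = -105 (p(j, R) = -7*15 = -105)
(1 + 6)*p(-5, 3) - 15*(-123) = (1 + 6)*(-105) - 15*(-123) = 7*(-105) + 1845 = -735 + 1845 = 1110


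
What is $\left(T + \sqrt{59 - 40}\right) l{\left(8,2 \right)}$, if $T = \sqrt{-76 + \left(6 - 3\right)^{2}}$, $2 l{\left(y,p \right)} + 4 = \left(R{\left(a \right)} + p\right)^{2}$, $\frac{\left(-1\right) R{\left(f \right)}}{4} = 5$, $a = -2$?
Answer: $160 \sqrt{19} + 160 i \sqrt{67} \approx 697.42 + 1309.7 i$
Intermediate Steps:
$R{\left(f \right)} = -20$ ($R{\left(f \right)} = \left(-4\right) 5 = -20$)
$l{\left(y,p \right)} = -2 + \frac{\left(-20 + p\right)^{2}}{2}$
$T = i \sqrt{67}$ ($T = \sqrt{-76 + 3^{2}} = \sqrt{-76 + 9} = \sqrt{-67} = i \sqrt{67} \approx 8.1853 i$)
$\left(T + \sqrt{59 - 40}\right) l{\left(8,2 \right)} = \left(i \sqrt{67} + \sqrt{59 - 40}\right) \left(-2 + \frac{\left(-20 + 2\right)^{2}}{2}\right) = \left(i \sqrt{67} + \sqrt{19}\right) \left(-2 + \frac{\left(-18\right)^{2}}{2}\right) = \left(\sqrt{19} + i \sqrt{67}\right) \left(-2 + \frac{1}{2} \cdot 324\right) = \left(\sqrt{19} + i \sqrt{67}\right) \left(-2 + 162\right) = \left(\sqrt{19} + i \sqrt{67}\right) 160 = 160 \sqrt{19} + 160 i \sqrt{67}$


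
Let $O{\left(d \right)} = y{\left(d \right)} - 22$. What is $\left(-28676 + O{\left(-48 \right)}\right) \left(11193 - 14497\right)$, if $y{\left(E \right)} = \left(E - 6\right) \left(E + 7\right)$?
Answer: $87503136$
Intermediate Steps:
$y{\left(E \right)} = \left(-6 + E\right) \left(7 + E\right)$
$O{\left(d \right)} = -64 + d + d^{2}$ ($O{\left(d \right)} = \left(-42 + d + d^{2}\right) - 22 = -64 + d + d^{2}$)
$\left(-28676 + O{\left(-48 \right)}\right) \left(11193 - 14497\right) = \left(-28676 - \left(112 - 2304\right)\right) \left(11193 - 14497\right) = \left(-28676 - -2192\right) \left(-3304\right) = \left(-28676 + 2192\right) \left(-3304\right) = \left(-26484\right) \left(-3304\right) = 87503136$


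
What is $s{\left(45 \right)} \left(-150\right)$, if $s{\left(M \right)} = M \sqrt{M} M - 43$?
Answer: $6450 - 911250 \sqrt{5} \approx -2.0312 \cdot 10^{6}$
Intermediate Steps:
$s{\left(M \right)} = -43 + M^{\frac{5}{2}}$ ($s{\left(M \right)} = M^{\frac{3}{2}} M - 43 = M^{\frac{5}{2}} - 43 = -43 + M^{\frac{5}{2}}$)
$s{\left(45 \right)} \left(-150\right) = \left(-43 + 45^{\frac{5}{2}}\right) \left(-150\right) = \left(-43 + 6075 \sqrt{5}\right) \left(-150\right) = 6450 - 911250 \sqrt{5}$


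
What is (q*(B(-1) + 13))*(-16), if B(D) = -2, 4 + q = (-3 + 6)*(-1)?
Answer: 1232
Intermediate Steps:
q = -7 (q = -4 + (-3 + 6)*(-1) = -4 + 3*(-1) = -4 - 3 = -7)
(q*(B(-1) + 13))*(-16) = -7*(-2 + 13)*(-16) = -7*11*(-16) = -77*(-16) = 1232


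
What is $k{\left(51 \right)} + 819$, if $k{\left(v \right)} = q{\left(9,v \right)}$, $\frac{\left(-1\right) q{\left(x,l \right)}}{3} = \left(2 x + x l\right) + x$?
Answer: $-639$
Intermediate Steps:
$q{\left(x,l \right)} = - 9 x - 3 l x$ ($q{\left(x,l \right)} = - 3 \left(\left(2 x + x l\right) + x\right) = - 3 \left(\left(2 x + l x\right) + x\right) = - 3 \left(3 x + l x\right) = - 9 x - 3 l x$)
$k{\left(v \right)} = -81 - 27 v$ ($k{\left(v \right)} = \left(-3\right) 9 \left(3 + v\right) = -81 - 27 v$)
$k{\left(51 \right)} + 819 = \left(-81 - 1377\right) + 819 = -1458 + 819 = -639$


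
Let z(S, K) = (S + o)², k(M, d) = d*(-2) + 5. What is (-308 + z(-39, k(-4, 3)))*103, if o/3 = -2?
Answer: 176851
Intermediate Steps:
k(M, d) = 5 - 2*d (k(M, d) = -2*d + 5 = 5 - 2*d)
o = -6 (o = 3*(-2) = -6)
z(S, K) = (-6 + S)² (z(S, K) = (S - 6)² = (-6 + S)²)
(-308 + z(-39, k(-4, 3)))*103 = (-308 + (-6 - 39)²)*103 = (-308 + (-45)²)*103 = (-308 + 2025)*103 = 1717*103 = 176851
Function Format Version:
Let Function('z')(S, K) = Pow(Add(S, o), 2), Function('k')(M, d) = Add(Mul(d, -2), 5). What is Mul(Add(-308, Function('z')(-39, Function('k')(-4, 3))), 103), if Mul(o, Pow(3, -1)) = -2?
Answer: 176851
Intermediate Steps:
Function('k')(M, d) = Add(5, Mul(-2, d)) (Function('k')(M, d) = Add(Mul(-2, d), 5) = Add(5, Mul(-2, d)))
o = -6 (o = Mul(3, -2) = -6)
Function('z')(S, K) = Pow(Add(-6, S), 2) (Function('z')(S, K) = Pow(Add(S, -6), 2) = Pow(Add(-6, S), 2))
Mul(Add(-308, Function('z')(-39, Function('k')(-4, 3))), 103) = Mul(Add(-308, Pow(Add(-6, -39), 2)), 103) = Mul(Add(-308, Pow(-45, 2)), 103) = Mul(Add(-308, 2025), 103) = Mul(1717, 103) = 176851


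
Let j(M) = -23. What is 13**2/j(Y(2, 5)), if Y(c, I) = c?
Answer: -169/23 ≈ -7.3478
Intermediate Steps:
13**2/j(Y(2, 5)) = 13**2/(-23) = 169*(-1/23) = -169/23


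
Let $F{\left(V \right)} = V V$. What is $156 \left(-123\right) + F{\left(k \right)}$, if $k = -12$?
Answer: $-19044$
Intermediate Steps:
$F{\left(V \right)} = V^{2}$
$156 \left(-123\right) + F{\left(k \right)} = 156 \left(-123\right) + \left(-12\right)^{2} = -19188 + 144 = -19044$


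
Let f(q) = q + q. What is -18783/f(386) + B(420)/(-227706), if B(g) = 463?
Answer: -2138679617/87894516 ≈ -24.332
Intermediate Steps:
f(q) = 2*q
-18783/f(386) + B(420)/(-227706) = -18783/(2*386) + 463/(-227706) = -18783/772 + 463*(-1/227706) = -18783*1/772 - 463/227706 = -18783/772 - 463/227706 = -2138679617/87894516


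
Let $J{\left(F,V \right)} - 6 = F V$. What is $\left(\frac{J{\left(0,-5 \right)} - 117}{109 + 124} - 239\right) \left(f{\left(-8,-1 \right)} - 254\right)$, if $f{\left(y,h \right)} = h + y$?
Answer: $\frac{14674874}{233} \approx 62982.0$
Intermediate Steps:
$J{\left(F,V \right)} = 6 + F V$
$\left(\frac{J{\left(0,-5 \right)} - 117}{109 + 124} - 239\right) \left(f{\left(-8,-1 \right)} - 254\right) = \left(\frac{\left(6 + 0 \left(-5\right)\right) - 117}{109 + 124} - 239\right) \left(\left(-1 - 8\right) - 254\right) = \left(\frac{\left(6 + 0\right) - 117}{233} - 239\right) \left(-9 - 254\right) = \left(\left(6 - 117\right) \frac{1}{233} - 239\right) \left(-263\right) = \left(\left(-111\right) \frac{1}{233} - 239\right) \left(-263\right) = \left(- \frac{111}{233} - 239\right) \left(-263\right) = \left(- \frac{55798}{233}\right) \left(-263\right) = \frac{14674874}{233}$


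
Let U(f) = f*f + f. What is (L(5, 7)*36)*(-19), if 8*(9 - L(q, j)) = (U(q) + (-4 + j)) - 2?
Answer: -7011/2 ≈ -3505.5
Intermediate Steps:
U(f) = f + f² (U(f) = f² + f = f + f²)
L(q, j) = 39/4 - j/8 - q*(1 + q)/8 (L(q, j) = 9 - ((q*(1 + q) + (-4 + j)) - 2)/8 = 9 - ((-4 + j + q*(1 + q)) - 2)/8 = 9 - (-6 + j + q*(1 + q))/8 = 9 + (¾ - j/8 - q*(1 + q)/8) = 39/4 - j/8 - q*(1 + q)/8)
(L(5, 7)*36)*(-19) = ((39/4 - ⅛*7 - ⅛*5*(1 + 5))*36)*(-19) = ((39/4 - 7/8 - ⅛*5*6)*36)*(-19) = ((39/4 - 7/8 - 15/4)*36)*(-19) = ((41/8)*36)*(-19) = (369/2)*(-19) = -7011/2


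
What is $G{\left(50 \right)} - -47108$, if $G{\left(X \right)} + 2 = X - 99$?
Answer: $47057$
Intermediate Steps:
$G{\left(X \right)} = -101 + X$ ($G{\left(X \right)} = -2 + \left(X - 99\right) = -2 + \left(-99 + X\right) = -101 + X$)
$G{\left(50 \right)} - -47108 = \left(-101 + 50\right) - -47108 = -51 + 47108 = 47057$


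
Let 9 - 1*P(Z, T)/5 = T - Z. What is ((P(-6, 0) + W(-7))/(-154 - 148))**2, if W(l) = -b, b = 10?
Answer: 25/91204 ≈ 0.00027411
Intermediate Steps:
W(l) = -10 (W(l) = -1*10 = -10)
P(Z, T) = 45 - 5*T + 5*Z (P(Z, T) = 45 - 5*(T - Z) = 45 + (-5*T + 5*Z) = 45 - 5*T + 5*Z)
((P(-6, 0) + W(-7))/(-154 - 148))**2 = (((45 - 5*0 + 5*(-6)) - 10)/(-154 - 148))**2 = (((45 + 0 - 30) - 10)/(-302))**2 = ((15 - 10)*(-1/302))**2 = (5*(-1/302))**2 = (-5/302)**2 = 25/91204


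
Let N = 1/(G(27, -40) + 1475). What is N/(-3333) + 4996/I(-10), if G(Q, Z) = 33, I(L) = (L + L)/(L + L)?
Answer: 25110715343/5026164 ≈ 4996.0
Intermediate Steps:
I(L) = 1 (I(L) = (2*L)/((2*L)) = (2*L)*(1/(2*L)) = 1)
N = 1/1508 (N = 1/(33 + 1475) = 1/1508 ≈ 0.00066313)
N/(-3333) + 4996/I(-10) = (1/1508)/(-3333) + 4996/1 = (1/1508)*(-1/3333) + 4996*1 = -1/5026164 + 4996 = 25110715343/5026164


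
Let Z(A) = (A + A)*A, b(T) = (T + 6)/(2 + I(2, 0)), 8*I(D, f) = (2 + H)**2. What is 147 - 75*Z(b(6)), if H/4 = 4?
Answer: 39027/289 ≈ 135.04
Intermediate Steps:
H = 16 (H = 4*4 = 16)
I(D, f) = 81/2 (I(D, f) = (2 + 16)**2/8 = (1/8)*18**2 = (1/8)*324 = 81/2)
b(T) = 12/85 + 2*T/85 (b(T) = (T + 6)/(2 + 81/2) = (6 + T)/(85/2) = (6 + T)*(2/85) = 12/85 + 2*T/85)
Z(A) = 2*A**2 (Z(A) = (2*A)*A = 2*A**2)
147 - 75*Z(b(6)) = 147 - 150*(12/85 + (2/85)*6)**2 = 147 - 150*(12/85 + 12/85)**2 = 147 - 150*(24/85)**2 = 147 - 150*576/7225 = 147 - 75*1152/7225 = 147 - 3456/289 = 39027/289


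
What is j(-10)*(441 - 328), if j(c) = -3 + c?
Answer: -1469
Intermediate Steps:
j(-10)*(441 - 328) = (-3 - 10)*(441 - 328) = -13*113 = -1469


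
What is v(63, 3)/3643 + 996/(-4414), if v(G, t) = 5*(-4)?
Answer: -1858354/8040101 ≈ -0.23114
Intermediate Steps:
v(G, t) = -20
v(63, 3)/3643 + 996/(-4414) = -20/3643 + 996/(-4414) = -20*1/3643 + 996*(-1/4414) = -20/3643 - 498/2207 = -1858354/8040101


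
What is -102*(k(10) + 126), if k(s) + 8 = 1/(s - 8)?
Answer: -12087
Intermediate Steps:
k(s) = -8 + 1/(-8 + s) (k(s) = -8 + 1/(s - 8) = -8 + 1/(-8 + s))
-102*(k(10) + 126) = -102*((65 - 8*10)/(-8 + 10) + 126) = -102*((65 - 80)/2 + 126) = -102*((½)*(-15) + 126) = -102*(-15/2 + 126) = -102*237/2 = -12087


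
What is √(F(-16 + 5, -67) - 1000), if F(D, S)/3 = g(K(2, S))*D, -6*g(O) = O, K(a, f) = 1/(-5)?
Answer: I*√100110/10 ≈ 31.64*I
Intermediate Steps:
K(a, f) = -⅕
g(O) = -O/6
F(D, S) = D/10 (F(D, S) = 3*((-⅙*(-⅕))*D) = 3*(D/30) = D/10)
√(F(-16 + 5, -67) - 1000) = √((-16 + 5)/10 - 1000) = √((⅒)*(-11) - 1000) = √(-11/10 - 1000) = √(-10011/10) = I*√100110/10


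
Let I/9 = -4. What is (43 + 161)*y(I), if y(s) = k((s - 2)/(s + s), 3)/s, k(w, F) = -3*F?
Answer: 51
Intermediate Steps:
I = -36 (I = 9*(-4) = -36)
y(s) = -9/s (y(s) = (-3*3)/s = -9/s)
(43 + 161)*y(I) = (43 + 161)*(-9/(-36)) = 204*(-9*(-1/36)) = 204*(1/4) = 51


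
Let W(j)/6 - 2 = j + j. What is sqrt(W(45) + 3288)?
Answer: 16*sqrt(15) ≈ 61.968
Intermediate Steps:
W(j) = 12 + 12*j (W(j) = 12 + 6*(j + j) = 12 + 6*(2*j) = 12 + 12*j)
sqrt(W(45) + 3288) = sqrt((12 + 12*45) + 3288) = sqrt((12 + 540) + 3288) = sqrt(552 + 3288) = sqrt(3840) = 16*sqrt(15)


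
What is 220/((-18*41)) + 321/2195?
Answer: -123001/809955 ≈ -0.15186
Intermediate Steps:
220/((-18*41)) + 321/2195 = 220/(-738) + 321*(1/2195) = 220*(-1/738) + 321/2195 = -110/369 + 321/2195 = -123001/809955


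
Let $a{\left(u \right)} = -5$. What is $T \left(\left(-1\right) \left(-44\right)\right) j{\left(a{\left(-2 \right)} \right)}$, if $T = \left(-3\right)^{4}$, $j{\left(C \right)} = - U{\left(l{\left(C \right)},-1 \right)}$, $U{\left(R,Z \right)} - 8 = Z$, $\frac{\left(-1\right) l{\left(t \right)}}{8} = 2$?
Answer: $-24948$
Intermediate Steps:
$l{\left(t \right)} = -16$ ($l{\left(t \right)} = \left(-8\right) 2 = -16$)
$U{\left(R,Z \right)} = 8 + Z$
$j{\left(C \right)} = -7$ ($j{\left(C \right)} = - (8 - 1) = \left(-1\right) 7 = -7$)
$T = 81$
$T \left(\left(-1\right) \left(-44\right)\right) j{\left(a{\left(-2 \right)} \right)} = 81 \left(\left(-1\right) \left(-44\right)\right) \left(-7\right) = 81 \cdot 44 \left(-7\right) = 3564 \left(-7\right) = -24948$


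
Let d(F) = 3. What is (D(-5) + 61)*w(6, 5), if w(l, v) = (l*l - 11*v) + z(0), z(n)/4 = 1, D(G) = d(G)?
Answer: -960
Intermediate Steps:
D(G) = 3
z(n) = 4 (z(n) = 4*1 = 4)
w(l, v) = 4 + l² - 11*v (w(l, v) = (l*l - 11*v) + 4 = (l² - 11*v) + 4 = 4 + l² - 11*v)
(D(-5) + 61)*w(6, 5) = (3 + 61)*(4 + 6² - 11*5) = 64*(4 + 36 - 55) = 64*(-15) = -960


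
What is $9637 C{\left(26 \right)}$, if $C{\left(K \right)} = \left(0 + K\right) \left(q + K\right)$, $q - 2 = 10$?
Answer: $9521356$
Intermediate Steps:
$q = 12$ ($q = 2 + 10 = 12$)
$C{\left(K \right)} = K \left(12 + K\right)$ ($C{\left(K \right)} = \left(0 + K\right) \left(12 + K\right) = K \left(12 + K\right)$)
$9637 C{\left(26 \right)} = 9637 \cdot 26 \left(12 + 26\right) = 9637 \cdot 26 \cdot 38 = 9637 \cdot 988 = 9521356$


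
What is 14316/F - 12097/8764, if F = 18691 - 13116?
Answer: 58024649/48859300 ≈ 1.1876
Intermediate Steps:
F = 5575
14316/F - 12097/8764 = 14316/5575 - 12097/8764 = 58024649/48859300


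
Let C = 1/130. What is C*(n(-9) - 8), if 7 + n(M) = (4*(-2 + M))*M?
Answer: 381/130 ≈ 2.9308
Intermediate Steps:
n(M) = -7 + M*(-8 + 4*M) (n(M) = -7 + (4*(-2 + M))*M = -7 + (-8 + 4*M)*M = -7 + M*(-8 + 4*M))
C = 1/130 ≈ 0.0076923
C*(n(-9) - 8) = ((-7 - 8*(-9) + 4*(-9)²) - 8)/130 = ((-7 + 72 + 4*81) - 8)/130 = ((-7 + 72 + 324) - 8)/130 = (389 - 8)/130 = (1/130)*381 = 381/130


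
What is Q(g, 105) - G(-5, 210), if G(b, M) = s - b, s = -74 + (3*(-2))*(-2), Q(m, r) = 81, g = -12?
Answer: 138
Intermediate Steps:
s = -62 (s = -74 - 6*(-2) = -74 + 12 = -62)
G(b, M) = -62 - b
Q(g, 105) - G(-5, 210) = 81 - (-62 - 1*(-5)) = 81 - (-62 + 5) = 81 - 1*(-57) = 81 + 57 = 138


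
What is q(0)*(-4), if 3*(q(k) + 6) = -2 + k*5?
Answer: 80/3 ≈ 26.667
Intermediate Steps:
q(k) = -20/3 + 5*k/3 (q(k) = -6 + (-2 + k*5)/3 = -6 + (-2 + 5*k)/3 = -6 + (-2/3 + 5*k/3) = -20/3 + 5*k/3)
q(0)*(-4) = (-20/3 + (5/3)*0)*(-4) = (-20/3 + 0)*(-4) = -20/3*(-4) = 80/3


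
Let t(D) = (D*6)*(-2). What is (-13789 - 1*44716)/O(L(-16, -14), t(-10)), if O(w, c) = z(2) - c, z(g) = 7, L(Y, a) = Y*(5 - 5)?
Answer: 58505/113 ≈ 517.74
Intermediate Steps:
L(Y, a) = 0 (L(Y, a) = Y*0 = 0)
t(D) = -12*D (t(D) = (6*D)*(-2) = -12*D)
O(w, c) = 7 - c
(-13789 - 1*44716)/O(L(-16, -14), t(-10)) = (-13789 - 1*44716)/(7 - (-12)*(-10)) = (-13789 - 44716)/(7 - 1*120) = -58505/(7 - 120) = -58505/(-113) = -58505*(-1/113) = 58505/113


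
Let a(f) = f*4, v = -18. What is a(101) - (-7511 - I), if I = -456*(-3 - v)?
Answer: 1075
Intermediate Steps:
a(f) = 4*f
I = -6840 (I = -456*(-3 - 1*(-18)) = -456*(-3 + 18) = -456*15 = -6840)
a(101) - (-7511 - I) = 4*101 - (-7511 - 1*(-6840)) = 404 - (-7511 + 6840) = 404 - 1*(-671) = 404 + 671 = 1075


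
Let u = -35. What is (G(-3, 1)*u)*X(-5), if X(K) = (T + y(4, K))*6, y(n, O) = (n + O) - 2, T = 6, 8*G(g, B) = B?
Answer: -315/4 ≈ -78.750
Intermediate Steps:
G(g, B) = B/8
y(n, O) = -2 + O + n (y(n, O) = (O + n) - 2 = -2 + O + n)
X(K) = 48 + 6*K (X(K) = (6 + (-2 + K + 4))*6 = (6 + (2 + K))*6 = (8 + K)*6 = 48 + 6*K)
(G(-3, 1)*u)*X(-5) = (((⅛)*1)*(-35))*(48 + 6*(-5)) = ((⅛)*(-35))*(48 - 30) = -35/8*18 = -315/4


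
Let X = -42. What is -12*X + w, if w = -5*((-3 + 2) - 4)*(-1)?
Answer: 479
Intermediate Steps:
w = -25 (w = -5*(-1 - 4)*(-1) = -5*(-5)*(-1) = 25*(-1) = -25)
-12*X + w = -12*(-42) - 25 = 504 - 25 = 479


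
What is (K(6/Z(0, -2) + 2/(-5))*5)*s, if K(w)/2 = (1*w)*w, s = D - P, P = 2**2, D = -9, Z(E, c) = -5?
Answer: -1664/5 ≈ -332.80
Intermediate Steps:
P = 4
s = -13 (s = -9 - 1*4 = -9 - 4 = -13)
K(w) = 2*w**2 (K(w) = 2*((1*w)*w) = 2*(w*w) = 2*w**2)
(K(6/Z(0, -2) + 2/(-5))*5)*s = ((2*(6/(-5) + 2/(-5))**2)*5)*(-13) = ((2*(6*(-1/5) + 2*(-1/5))**2)*5)*(-13) = ((2*(-6/5 - 2/5)**2)*5)*(-13) = ((2*(-8/5)**2)*5)*(-13) = ((2*(64/25))*5)*(-13) = ((128/25)*5)*(-13) = (128/5)*(-13) = -1664/5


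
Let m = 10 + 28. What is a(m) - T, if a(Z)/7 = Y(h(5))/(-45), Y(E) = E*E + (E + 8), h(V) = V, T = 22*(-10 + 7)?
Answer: 2704/45 ≈ 60.089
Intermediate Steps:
T = -66 (T = 22*(-3) = -66)
m = 38
Y(E) = 8 + E + E² (Y(E) = E² + (8 + E) = 8 + E + E²)
a(Z) = -266/45 (a(Z) = 7*((8 + 5 + 5²)/(-45)) = 7*((8 + 5 + 25)*(-1/45)) = 7*(38*(-1/45)) = 7*(-38/45) = -266/45)
a(m) - T = -266/45 - 1*(-66) = -266/45 + 66 = 2704/45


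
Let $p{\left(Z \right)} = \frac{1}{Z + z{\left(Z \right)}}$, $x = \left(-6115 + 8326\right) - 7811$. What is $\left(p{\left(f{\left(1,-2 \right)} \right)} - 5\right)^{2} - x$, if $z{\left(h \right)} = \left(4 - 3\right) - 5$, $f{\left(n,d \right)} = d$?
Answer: $\frac{202561}{36} \approx 5626.7$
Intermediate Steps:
$z{\left(h \right)} = -4$ ($z{\left(h \right)} = 1 - 5 = -4$)
$x = -5600$ ($x = 2211 - 7811 = -5600$)
$p{\left(Z \right)} = \frac{1}{-4 + Z}$ ($p{\left(Z \right)} = \frac{1}{Z - 4} = \frac{1}{-4 + Z}$)
$\left(p{\left(f{\left(1,-2 \right)} \right)} - 5\right)^{2} - x = \left(\frac{1}{-4 - 2} - 5\right)^{2} - -5600 = \left(\frac{1}{-6} - 5\right)^{2} + 5600 = \left(- \frac{1}{6} - 5\right)^{2} + 5600 = \left(- \frac{31}{6}\right)^{2} + 5600 = \frac{961}{36} + 5600 = \frac{202561}{36}$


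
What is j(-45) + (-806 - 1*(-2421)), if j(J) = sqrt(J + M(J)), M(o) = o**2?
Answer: 1615 + 6*sqrt(55) ≈ 1659.5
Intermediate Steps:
j(J) = sqrt(J + J**2)
j(-45) + (-806 - 1*(-2421)) = sqrt(-45*(1 - 45)) + (-806 - 1*(-2421)) = sqrt(-45*(-44)) + (-806 + 2421) = sqrt(1980) + 1615 = 6*sqrt(55) + 1615 = 1615 + 6*sqrt(55)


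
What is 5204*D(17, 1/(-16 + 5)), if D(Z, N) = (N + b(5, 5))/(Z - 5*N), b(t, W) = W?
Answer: 11709/8 ≈ 1463.6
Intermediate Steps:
D(Z, N) = (5 + N)/(Z - 5*N) (D(Z, N) = (N + 5)/(Z - 5*N) = (5 + N)/(Z - 5*N))
5204*D(17, 1/(-16 + 5)) = 5204*((-5 - 1/(-16 + 5))/(-1*17 + 5/(-16 + 5))) = 5204*((-5 - 1/(-11))/(-17 + 5/(-11))) = 5204*((-5 - 1*(-1/11))/(-17 + 5*(-1/11))) = 5204*((-5 + 1/11)/(-17 - 5/11)) = 5204*(-54/11/(-192/11)) = 5204*(-11/192*(-54/11)) = 5204*(9/32) = 11709/8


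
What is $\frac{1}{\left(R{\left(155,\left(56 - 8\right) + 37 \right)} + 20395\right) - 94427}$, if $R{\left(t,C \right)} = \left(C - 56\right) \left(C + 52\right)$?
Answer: $- \frac{1}{70059} \approx -1.4274 \cdot 10^{-5}$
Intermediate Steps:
$R{\left(t,C \right)} = \left(-56 + C\right) \left(52 + C\right)$
$\frac{1}{\left(R{\left(155,\left(56 - 8\right) + 37 \right)} + 20395\right) - 94427} = \frac{1}{\left(\left(-2912 + \left(\left(56 - 8\right) + 37\right)^{2} - 4 \left(\left(56 - 8\right) + 37\right)\right) + 20395\right) - 94427} = \frac{1}{\left(\left(-2912 + \left(48 + 37\right)^{2} - 4 \left(48 + 37\right)\right) + 20395\right) - 94427} = \frac{1}{\left(\left(-2912 + 85^{2} - 340\right) + 20395\right) - 94427} = \frac{1}{\left(\left(-2912 + 7225 - 340\right) + 20395\right) - 94427} = \frac{1}{\left(3973 + 20395\right) - 94427} = \frac{1}{24368 - 94427} = \frac{1}{-70059} = - \frac{1}{70059}$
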